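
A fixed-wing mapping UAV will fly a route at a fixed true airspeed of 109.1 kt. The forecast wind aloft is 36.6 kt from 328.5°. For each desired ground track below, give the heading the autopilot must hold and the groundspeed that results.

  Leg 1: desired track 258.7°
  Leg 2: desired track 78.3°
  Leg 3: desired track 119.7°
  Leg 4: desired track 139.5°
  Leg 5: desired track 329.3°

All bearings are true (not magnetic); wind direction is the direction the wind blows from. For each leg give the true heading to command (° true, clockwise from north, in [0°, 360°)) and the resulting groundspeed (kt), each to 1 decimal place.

Leg 1: heading=277.1°, groundspeed=90.9 kt
Leg 2: heading=59.9°, groundspeed=115.9 kt
Leg 3: heading=110.4°, groundspeed=139.7 kt
Leg 4: heading=136.5°, groundspeed=145.1 kt
Leg 5: heading=329.0°, groundspeed=72.5 kt

Leg 1: desired track 258.7°; wind correction +18.4° → command heading 277.1°, groundspeed 90.9 kt
Leg 2: desired track 78.3°; wind correction -18.4° → command heading 59.9°, groundspeed 115.9 kt
Leg 3: desired track 119.7°; wind correction -9.3° → command heading 110.4°, groundspeed 139.7 kt
Leg 4: desired track 139.5°; wind correction -3.0° → command heading 136.5°, groundspeed 145.1 kt
Leg 5: desired track 329.3°; wind correction -0.3° → command heading 329.0°, groundspeed 72.5 kt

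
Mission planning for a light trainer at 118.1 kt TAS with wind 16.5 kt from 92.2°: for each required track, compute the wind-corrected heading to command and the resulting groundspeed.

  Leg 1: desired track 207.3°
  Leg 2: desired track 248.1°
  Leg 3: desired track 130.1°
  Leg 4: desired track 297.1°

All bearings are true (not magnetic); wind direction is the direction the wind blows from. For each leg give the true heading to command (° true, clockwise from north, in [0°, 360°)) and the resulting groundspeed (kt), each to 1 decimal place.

Leg 1: desired track 207.3°; wind correction -7.3° → command heading 200.0°, groundspeed 124.2 kt
Leg 2: desired track 248.1°; wind correction -3.3° → command heading 244.8°, groundspeed 133.0 kt
Leg 3: desired track 130.1°; wind correction -4.9° → command heading 125.2°, groundspeed 104.6 kt
Leg 4: desired track 297.1°; wind correction +3.4° → command heading 300.5°, groundspeed 132.9 kt

Leg 1: heading=200.0°, groundspeed=124.2 kt
Leg 2: heading=244.8°, groundspeed=133.0 kt
Leg 3: heading=125.2°, groundspeed=104.6 kt
Leg 4: heading=300.5°, groundspeed=132.9 kt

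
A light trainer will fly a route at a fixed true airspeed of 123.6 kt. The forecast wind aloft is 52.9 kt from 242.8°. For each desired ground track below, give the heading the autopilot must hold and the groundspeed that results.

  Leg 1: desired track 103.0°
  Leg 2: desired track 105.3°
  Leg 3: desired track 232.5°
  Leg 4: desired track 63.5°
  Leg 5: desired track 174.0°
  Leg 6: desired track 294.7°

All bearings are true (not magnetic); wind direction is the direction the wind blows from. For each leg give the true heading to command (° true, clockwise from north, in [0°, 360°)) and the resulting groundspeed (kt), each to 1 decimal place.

Leg 1: heading=119.0°, groundspeed=159.2 kt
Leg 2: heading=122.1°, groundspeed=157.3 kt
Leg 3: heading=236.9°, groundspeed=71.2 kt
Leg 4: heading=63.8°, groundspeed=176.5 kt
Leg 5: heading=197.5°, groundspeed=94.2 kt
Leg 6: heading=275.0°, groundspeed=83.7 kt

Leg 1: desired track 103.0°; wind correction +16.0° → command heading 119.0°, groundspeed 159.2 kt
Leg 2: desired track 105.3°; wind correction +16.8° → command heading 122.1°, groundspeed 157.3 kt
Leg 3: desired track 232.5°; wind correction +4.4° → command heading 236.9°, groundspeed 71.2 kt
Leg 4: desired track 63.5°; wind correction +0.3° → command heading 63.8°, groundspeed 176.5 kt
Leg 5: desired track 174.0°; wind correction +23.5° → command heading 197.5°, groundspeed 94.2 kt
Leg 6: desired track 294.7°; wind correction -19.7° → command heading 275.0°, groundspeed 83.7 kt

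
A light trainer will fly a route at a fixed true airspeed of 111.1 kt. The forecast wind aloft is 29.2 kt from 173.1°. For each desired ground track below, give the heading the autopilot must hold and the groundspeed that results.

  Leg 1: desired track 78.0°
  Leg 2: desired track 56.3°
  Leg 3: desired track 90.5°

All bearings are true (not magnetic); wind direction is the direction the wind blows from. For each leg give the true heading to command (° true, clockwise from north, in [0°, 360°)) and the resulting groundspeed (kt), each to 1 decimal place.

Leg 1: heading=93.2°, groundspeed=109.8 kt
Leg 2: heading=69.9°, groundspeed=121.2 kt
Leg 3: heading=105.6°, groundspeed=103.5 kt

Leg 1: desired track 78.0°; wind correction +15.2° → command heading 93.2°, groundspeed 109.8 kt
Leg 2: desired track 56.3°; wind correction +13.6° → command heading 69.9°, groundspeed 121.2 kt
Leg 3: desired track 90.5°; wind correction +15.1° → command heading 105.6°, groundspeed 103.5 kt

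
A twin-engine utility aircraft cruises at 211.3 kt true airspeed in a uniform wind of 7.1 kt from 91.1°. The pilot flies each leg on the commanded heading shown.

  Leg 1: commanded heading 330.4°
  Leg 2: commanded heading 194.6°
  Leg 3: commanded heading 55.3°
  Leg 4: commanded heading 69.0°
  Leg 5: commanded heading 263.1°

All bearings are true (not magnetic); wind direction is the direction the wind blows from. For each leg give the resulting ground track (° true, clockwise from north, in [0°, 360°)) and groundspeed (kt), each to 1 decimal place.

Leg 1: track=328.8°, groundspeed=215.0 kt
Leg 2: track=196.5°, groundspeed=213.1 kt
Leg 3: track=54.1°, groundspeed=205.6 kt
Leg 4: track=68.3°, groundspeed=204.7 kt
Leg 5: track=263.4°, groundspeed=218.3 kt

Leg 1: heading 330.4°; drift -1.6° → track 328.8°, groundspeed 215.0 kt
Leg 2: heading 194.6°; drift +1.9° → track 196.5°, groundspeed 213.1 kt
Leg 3: heading 55.3°; drift -1.2° → track 54.1°, groundspeed 205.6 kt
Leg 4: heading 69.0°; drift -0.7° → track 68.3°, groundspeed 204.7 kt
Leg 5: heading 263.1°; drift +0.3° → track 263.4°, groundspeed 218.3 kt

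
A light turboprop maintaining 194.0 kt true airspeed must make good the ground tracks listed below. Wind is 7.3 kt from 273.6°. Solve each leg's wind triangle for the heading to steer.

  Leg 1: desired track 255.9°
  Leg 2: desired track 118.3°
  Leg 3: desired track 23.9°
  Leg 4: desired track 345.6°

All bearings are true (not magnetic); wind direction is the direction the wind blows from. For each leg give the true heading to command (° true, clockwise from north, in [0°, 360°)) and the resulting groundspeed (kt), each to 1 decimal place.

Leg 1: heading=256.6°, groundspeed=187.0 kt
Leg 2: heading=119.2°, groundspeed=200.6 kt
Leg 3: heading=21.9°, groundspeed=196.4 kt
Leg 4: heading=343.5°, groundspeed=191.6 kt

Leg 1: desired track 255.9°; wind correction +0.7° → command heading 256.6°, groundspeed 187.0 kt
Leg 2: desired track 118.3°; wind correction +0.9° → command heading 119.2°, groundspeed 200.6 kt
Leg 3: desired track 23.9°; wind correction -2.0° → command heading 21.9°, groundspeed 196.4 kt
Leg 4: desired track 345.6°; wind correction -2.1° → command heading 343.5°, groundspeed 191.6 kt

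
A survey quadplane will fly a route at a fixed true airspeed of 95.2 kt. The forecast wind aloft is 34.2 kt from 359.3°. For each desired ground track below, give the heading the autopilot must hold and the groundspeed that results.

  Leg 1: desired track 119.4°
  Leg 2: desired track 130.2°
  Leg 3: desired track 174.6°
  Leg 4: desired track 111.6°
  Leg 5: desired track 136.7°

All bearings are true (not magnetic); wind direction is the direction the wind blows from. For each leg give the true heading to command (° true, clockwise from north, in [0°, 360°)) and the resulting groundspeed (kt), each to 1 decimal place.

Leg 1: desired track 119.4°; wind correction -18.1° → command heading 101.3°, groundspeed 107.6 kt
Leg 2: desired track 130.2°; wind correction -15.8° → command heading 114.4°, groundspeed 114.0 kt
Leg 3: desired track 174.6°; wind correction -1.7° → command heading 172.9°, groundspeed 129.2 kt
Leg 4: desired track 111.6°; wind correction -19.4° → command heading 92.2°, groundspeed 102.8 kt
Leg 5: desired track 136.7°; wind correction -14.1° → command heading 122.6°, groundspeed 117.5 kt

Leg 1: heading=101.3°, groundspeed=107.6 kt
Leg 2: heading=114.4°, groundspeed=114.0 kt
Leg 3: heading=172.9°, groundspeed=129.2 kt
Leg 4: heading=92.2°, groundspeed=102.8 kt
Leg 5: heading=122.6°, groundspeed=117.5 kt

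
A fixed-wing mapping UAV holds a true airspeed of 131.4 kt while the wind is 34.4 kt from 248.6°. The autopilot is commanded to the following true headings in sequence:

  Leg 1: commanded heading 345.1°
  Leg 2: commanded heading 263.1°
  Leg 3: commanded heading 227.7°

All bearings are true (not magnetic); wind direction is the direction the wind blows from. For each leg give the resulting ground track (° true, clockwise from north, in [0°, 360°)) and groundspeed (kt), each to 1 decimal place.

Leg 1: track=359.3°, groundspeed=139.5 kt
Leg 2: track=268.1°, groundspeed=98.5 kt
Leg 3: track=220.7°, groundspeed=100.0 kt

Leg 1: heading 345.1°; drift +14.2° → track 359.3°, groundspeed 139.5 kt
Leg 2: heading 263.1°; drift +5.0° → track 268.1°, groundspeed 98.5 kt
Leg 3: heading 227.7°; drift -7.0° → track 220.7°, groundspeed 100.0 kt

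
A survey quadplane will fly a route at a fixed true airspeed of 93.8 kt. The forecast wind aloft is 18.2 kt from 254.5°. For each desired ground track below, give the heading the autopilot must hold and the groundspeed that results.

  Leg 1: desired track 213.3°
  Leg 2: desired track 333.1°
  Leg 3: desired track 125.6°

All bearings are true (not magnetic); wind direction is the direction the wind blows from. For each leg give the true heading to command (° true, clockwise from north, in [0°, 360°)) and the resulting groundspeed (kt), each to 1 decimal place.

Leg 1: desired track 213.3°; wind correction +7.3° → command heading 220.6°, groundspeed 79.3 kt
Leg 2: desired track 333.1°; wind correction -11.0° → command heading 322.1°, groundspeed 88.5 kt
Leg 3: desired track 125.6°; wind correction +8.7° → command heading 134.3°, groundspeed 104.2 kt

Leg 1: heading=220.6°, groundspeed=79.3 kt
Leg 2: heading=322.1°, groundspeed=88.5 kt
Leg 3: heading=134.3°, groundspeed=104.2 kt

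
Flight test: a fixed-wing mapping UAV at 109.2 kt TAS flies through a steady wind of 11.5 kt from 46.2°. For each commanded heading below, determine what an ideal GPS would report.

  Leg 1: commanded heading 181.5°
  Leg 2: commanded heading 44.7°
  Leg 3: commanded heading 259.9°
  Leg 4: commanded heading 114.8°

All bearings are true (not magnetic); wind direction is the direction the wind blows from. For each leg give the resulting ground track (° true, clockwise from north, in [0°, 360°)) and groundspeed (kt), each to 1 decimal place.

Leg 1: track=185.4°, groundspeed=117.7 kt
Leg 2: track=44.5°, groundspeed=97.7 kt
Leg 3: track=256.8°, groundspeed=118.9 kt
Leg 4: track=120.6°, groundspeed=105.5 kt

Leg 1: heading 181.5°; drift +3.9° → track 185.4°, groundspeed 117.7 kt
Leg 2: heading 44.7°; drift -0.2° → track 44.5°, groundspeed 97.7 kt
Leg 3: heading 259.9°; drift -3.1° → track 256.8°, groundspeed 118.9 kt
Leg 4: heading 114.8°; drift +5.8° → track 120.6°, groundspeed 105.5 kt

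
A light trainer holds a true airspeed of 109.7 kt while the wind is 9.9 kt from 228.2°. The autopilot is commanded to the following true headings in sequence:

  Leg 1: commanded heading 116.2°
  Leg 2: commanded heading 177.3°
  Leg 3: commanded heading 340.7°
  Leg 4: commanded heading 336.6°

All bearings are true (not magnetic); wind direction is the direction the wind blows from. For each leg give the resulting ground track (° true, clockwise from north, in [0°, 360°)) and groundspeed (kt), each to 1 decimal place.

Leg 1: track=111.6°, groundspeed=113.8 kt
Leg 2: track=173.1°, groundspeed=103.7 kt
Leg 3: track=345.3°, groundspeed=113.9 kt
Leg 4: track=341.4°, groundspeed=113.2 kt

Leg 1: heading 116.2°; drift -4.6° → track 111.6°, groundspeed 113.8 kt
Leg 2: heading 177.3°; drift -4.2° → track 173.1°, groundspeed 103.7 kt
Leg 3: heading 340.7°; drift +4.6° → track 345.3°, groundspeed 113.9 kt
Leg 4: heading 336.6°; drift +4.8° → track 341.4°, groundspeed 113.2 kt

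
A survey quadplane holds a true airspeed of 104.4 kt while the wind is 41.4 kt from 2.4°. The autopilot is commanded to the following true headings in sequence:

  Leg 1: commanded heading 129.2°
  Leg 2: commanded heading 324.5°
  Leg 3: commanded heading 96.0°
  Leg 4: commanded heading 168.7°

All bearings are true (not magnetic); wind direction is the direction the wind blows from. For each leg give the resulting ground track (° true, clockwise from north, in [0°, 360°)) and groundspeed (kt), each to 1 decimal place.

Leg 1: heading 129.2°; drift +14.4° → track 143.6°, groundspeed 133.4 kt
Leg 2: heading 324.5°; drift -19.5° → track 305.0°, groundspeed 76.1 kt
Leg 3: heading 96.0°; drift +21.1° → track 117.1°, groundspeed 114.7 kt
Leg 4: heading 168.7°; drift +3.9° → track 172.6°, groundspeed 145.0 kt

Leg 1: track=143.6°, groundspeed=133.4 kt
Leg 2: track=305.0°, groundspeed=76.1 kt
Leg 3: track=117.1°, groundspeed=114.7 kt
Leg 4: track=172.6°, groundspeed=145.0 kt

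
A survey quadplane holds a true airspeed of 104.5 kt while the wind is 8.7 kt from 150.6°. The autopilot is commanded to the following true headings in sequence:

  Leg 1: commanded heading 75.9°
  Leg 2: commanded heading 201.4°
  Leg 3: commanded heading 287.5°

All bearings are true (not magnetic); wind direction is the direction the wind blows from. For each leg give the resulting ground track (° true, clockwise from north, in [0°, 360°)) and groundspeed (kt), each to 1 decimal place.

Leg 1: heading 75.9°; drift -4.7° → track 71.2°, groundspeed 102.5 kt
Leg 2: heading 201.4°; drift +3.9° → track 205.3°, groundspeed 99.2 kt
Leg 3: heading 287.5°; drift +3.1° → track 290.6°, groundspeed 111.0 kt

Leg 1: track=71.2°, groundspeed=102.5 kt
Leg 2: track=205.3°, groundspeed=99.2 kt
Leg 3: track=290.6°, groundspeed=111.0 kt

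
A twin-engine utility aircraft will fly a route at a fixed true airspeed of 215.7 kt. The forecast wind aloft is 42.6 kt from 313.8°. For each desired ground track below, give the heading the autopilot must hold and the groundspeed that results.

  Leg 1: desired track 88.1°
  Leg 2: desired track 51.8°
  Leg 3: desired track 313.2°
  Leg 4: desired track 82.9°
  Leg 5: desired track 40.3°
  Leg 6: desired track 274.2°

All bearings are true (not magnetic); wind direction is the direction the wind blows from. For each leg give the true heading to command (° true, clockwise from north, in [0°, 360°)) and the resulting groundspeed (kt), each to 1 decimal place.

Leg 1: heading=80.0°, groundspeed=243.3 kt
Leg 2: heading=40.5°, groundspeed=217.5 kt
Leg 3: heading=313.3°, groundspeed=173.1 kt
Leg 4: heading=74.1°, groundspeed=240.0 kt
Leg 5: heading=28.9°, groundspeed=208.9 kt
Leg 6: heading=281.4°, groundspeed=181.2 kt

Leg 1: desired track 88.1°; wind correction -8.1° → command heading 80.0°, groundspeed 243.3 kt
Leg 2: desired track 51.8°; wind correction -11.3° → command heading 40.5°, groundspeed 217.5 kt
Leg 3: desired track 313.2°; wind correction +0.1° → command heading 313.3°, groundspeed 173.1 kt
Leg 4: desired track 82.9°; wind correction -8.8° → command heading 74.1°, groundspeed 240.0 kt
Leg 5: desired track 40.3°; wind correction -11.4° → command heading 28.9°, groundspeed 208.9 kt
Leg 6: desired track 274.2°; wind correction +7.2° → command heading 281.4°, groundspeed 181.2 kt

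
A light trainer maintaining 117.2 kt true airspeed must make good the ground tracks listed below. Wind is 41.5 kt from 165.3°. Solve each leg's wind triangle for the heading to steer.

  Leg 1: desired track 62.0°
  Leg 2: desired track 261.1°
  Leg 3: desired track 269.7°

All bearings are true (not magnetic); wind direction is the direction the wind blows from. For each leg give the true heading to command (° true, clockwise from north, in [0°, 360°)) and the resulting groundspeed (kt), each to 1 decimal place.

Leg 1: desired track 62.0°; wind correction +20.2° → command heading 82.2°, groundspeed 119.6 kt
Leg 2: desired track 261.1°; wind correction -20.6° → command heading 240.5°, groundspeed 113.9 kt
Leg 3: desired track 269.7°; wind correction -20.1° → command heading 249.6°, groundspeed 120.4 kt

Leg 1: heading=82.2°, groundspeed=119.6 kt
Leg 2: heading=240.5°, groundspeed=113.9 kt
Leg 3: heading=249.6°, groundspeed=120.4 kt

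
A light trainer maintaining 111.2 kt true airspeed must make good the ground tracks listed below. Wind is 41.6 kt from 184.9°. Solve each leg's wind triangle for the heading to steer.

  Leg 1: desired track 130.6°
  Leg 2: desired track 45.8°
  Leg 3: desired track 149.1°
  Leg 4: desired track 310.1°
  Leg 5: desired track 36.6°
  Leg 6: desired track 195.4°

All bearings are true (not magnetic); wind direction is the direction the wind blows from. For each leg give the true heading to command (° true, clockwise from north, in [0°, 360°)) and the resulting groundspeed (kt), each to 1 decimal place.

Leg 1: heading=148.3°, groundspeed=81.7 kt
Leg 2: heading=60.0°, groundspeed=139.3 kt
Leg 3: heading=161.7°, groundspeed=74.8 kt
Leg 4: heading=292.3°, groundspeed=129.9 kt
Leg 5: heading=47.9°, groundspeed=144.4 kt
Leg 6: heading=191.5°, groundspeed=70.0 kt

Leg 1: desired track 130.6°; wind correction +17.7° → command heading 148.3°, groundspeed 81.7 kt
Leg 2: desired track 45.8°; wind correction +14.2° → command heading 60.0°, groundspeed 139.3 kt
Leg 3: desired track 149.1°; wind correction +12.6° → command heading 161.7°, groundspeed 74.8 kt
Leg 4: desired track 310.1°; wind correction -17.8° → command heading 292.3°, groundspeed 129.9 kt
Leg 5: desired track 36.6°; wind correction +11.3° → command heading 47.9°, groundspeed 144.4 kt
Leg 6: desired track 195.4°; wind correction -3.9° → command heading 191.5°, groundspeed 70.0 kt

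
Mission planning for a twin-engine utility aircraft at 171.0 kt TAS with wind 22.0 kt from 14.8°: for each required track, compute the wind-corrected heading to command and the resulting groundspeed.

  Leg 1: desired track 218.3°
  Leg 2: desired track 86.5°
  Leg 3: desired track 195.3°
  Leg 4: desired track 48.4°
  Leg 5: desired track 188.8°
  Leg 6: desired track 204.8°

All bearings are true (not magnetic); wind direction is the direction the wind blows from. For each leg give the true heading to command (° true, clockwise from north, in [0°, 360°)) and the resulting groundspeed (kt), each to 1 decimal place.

Leg 1: desired track 218.3°; wind correction +2.9° → command heading 221.2°, groundspeed 191.0 kt
Leg 2: desired track 86.5°; wind correction -7.0° → command heading 79.5°, groundspeed 162.8 kt
Leg 3: desired track 195.3°; wind correction +0.1° → command heading 195.4°, groundspeed 193.0 kt
Leg 4: desired track 48.4°; wind correction -4.1° → command heading 44.3°, groundspeed 152.2 kt
Leg 5: desired track 188.8°; wind correction -0.8° → command heading 188.0°, groundspeed 192.9 kt
Leg 6: desired track 204.8°; wind correction +1.3° → command heading 206.1°, groundspeed 192.6 kt

Leg 1: heading=221.2°, groundspeed=191.0 kt
Leg 2: heading=79.5°, groundspeed=162.8 kt
Leg 3: heading=195.4°, groundspeed=193.0 kt
Leg 4: heading=44.3°, groundspeed=152.2 kt
Leg 5: heading=188.0°, groundspeed=192.9 kt
Leg 6: heading=206.1°, groundspeed=192.6 kt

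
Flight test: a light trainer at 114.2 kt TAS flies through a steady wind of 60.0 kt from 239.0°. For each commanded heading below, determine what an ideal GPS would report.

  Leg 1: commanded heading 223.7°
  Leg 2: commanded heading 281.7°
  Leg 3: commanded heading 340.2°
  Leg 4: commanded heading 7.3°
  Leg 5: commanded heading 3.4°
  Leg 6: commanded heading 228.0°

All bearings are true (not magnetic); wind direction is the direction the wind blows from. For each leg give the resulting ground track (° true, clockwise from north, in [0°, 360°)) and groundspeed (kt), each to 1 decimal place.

Leg 1: track=208.0°, groundspeed=58.5 kt
Leg 2: track=311.8°, groundspeed=81.1 kt
Leg 3: track=5.3°, groundspeed=138.9 kt
Leg 4: track=24.6°, groundspeed=158.5 kt
Leg 5: track=21.9°, groundspeed=156.2 kt
Leg 6: track=216.3°, groundspeed=56.5 kt

Leg 1: heading 223.7°; drift -15.7° → track 208.0°, groundspeed 58.5 kt
Leg 2: heading 281.7°; drift +30.1° → track 311.8°, groundspeed 81.1 kt
Leg 3: heading 340.2°; drift +25.1° → track 5.3°, groundspeed 138.9 kt
Leg 4: heading 7.3°; drift +17.3° → track 24.6°, groundspeed 158.5 kt
Leg 5: heading 3.4°; drift +18.5° → track 21.9°, groundspeed 156.2 kt
Leg 6: heading 228.0°; drift -11.7° → track 216.3°, groundspeed 56.5 kt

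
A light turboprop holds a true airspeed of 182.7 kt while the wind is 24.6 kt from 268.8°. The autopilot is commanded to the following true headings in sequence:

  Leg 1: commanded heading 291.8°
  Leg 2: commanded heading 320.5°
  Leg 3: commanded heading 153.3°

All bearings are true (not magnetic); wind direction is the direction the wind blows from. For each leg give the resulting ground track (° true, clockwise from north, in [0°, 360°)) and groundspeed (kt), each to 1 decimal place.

Leg 1: track=295.2°, groundspeed=160.3 kt
Leg 2: track=327.1°, groundspeed=168.6 kt
Leg 3: track=146.7°, groundspeed=194.6 kt

Leg 1: heading 291.8°; drift +3.4° → track 295.2°, groundspeed 160.3 kt
Leg 2: heading 320.5°; drift +6.6° → track 327.1°, groundspeed 168.6 kt
Leg 3: heading 153.3°; drift -6.6° → track 146.7°, groundspeed 194.6 kt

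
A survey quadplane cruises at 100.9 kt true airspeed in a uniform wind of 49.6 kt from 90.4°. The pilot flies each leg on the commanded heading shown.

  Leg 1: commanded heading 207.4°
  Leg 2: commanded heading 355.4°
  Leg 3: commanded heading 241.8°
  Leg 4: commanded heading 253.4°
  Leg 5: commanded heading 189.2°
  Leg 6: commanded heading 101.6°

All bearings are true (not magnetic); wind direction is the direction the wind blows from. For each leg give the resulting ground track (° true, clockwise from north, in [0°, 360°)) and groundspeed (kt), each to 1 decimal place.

Leg 1: track=227.1°, groundspeed=131.1 kt
Leg 2: track=330.2°, groundspeed=116.2 kt
Leg 3: track=251.1°, groundspeed=146.4 kt
Leg 4: track=259.0°, groundspeed=149.0 kt
Leg 5: track=213.5°, groundspeed=119.0 kt
Leg 6: track=112.0°, groundspeed=53.1 kt

Leg 1: heading 207.4°; drift +19.7° → track 227.1°, groundspeed 131.1 kt
Leg 2: heading 355.4°; drift -25.2° → track 330.2°, groundspeed 116.2 kt
Leg 3: heading 241.8°; drift +9.3° → track 251.1°, groundspeed 146.4 kt
Leg 4: heading 253.4°; drift +5.6° → track 259.0°, groundspeed 149.0 kt
Leg 5: heading 189.2°; drift +24.3° → track 213.5°, groundspeed 119.0 kt
Leg 6: heading 101.6°; drift +10.4° → track 112.0°, groundspeed 53.1 kt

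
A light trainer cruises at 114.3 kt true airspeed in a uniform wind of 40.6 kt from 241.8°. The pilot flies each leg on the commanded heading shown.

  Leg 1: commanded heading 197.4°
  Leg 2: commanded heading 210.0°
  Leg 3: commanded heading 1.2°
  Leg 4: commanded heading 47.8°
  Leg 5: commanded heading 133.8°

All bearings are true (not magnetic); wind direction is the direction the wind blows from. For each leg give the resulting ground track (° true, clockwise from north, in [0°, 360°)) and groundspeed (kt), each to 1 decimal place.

Leg 1: track=179.0°, groundspeed=89.9 kt
Leg 2: track=195.0°, groundspeed=82.6 kt
Leg 3: track=16.0°, groundspeed=138.8 kt
Leg 4: track=51.5°, groundspeed=154.0 kt
Leg 5: track=116.9°, groundspeed=132.6 kt

Leg 1: heading 197.4°; drift -18.4° → track 179.0°, groundspeed 89.9 kt
Leg 2: heading 210.0°; drift -15.0° → track 195.0°, groundspeed 82.6 kt
Leg 3: heading 1.2°; drift +14.8° → track 16.0°, groundspeed 138.8 kt
Leg 4: heading 47.8°; drift +3.7° → track 51.5°, groundspeed 154.0 kt
Leg 5: heading 133.8°; drift -16.9° → track 116.9°, groundspeed 132.6 kt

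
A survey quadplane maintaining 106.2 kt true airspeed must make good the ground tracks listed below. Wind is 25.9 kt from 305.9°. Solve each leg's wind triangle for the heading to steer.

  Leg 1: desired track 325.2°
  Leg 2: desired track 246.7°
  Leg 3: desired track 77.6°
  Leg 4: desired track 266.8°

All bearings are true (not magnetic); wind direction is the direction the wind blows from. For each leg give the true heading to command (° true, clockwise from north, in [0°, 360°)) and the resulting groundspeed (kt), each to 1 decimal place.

Leg 1: heading=320.6°, groundspeed=81.4 kt
Leg 2: heading=258.8°, groundspeed=90.6 kt
Leg 3: heading=67.1°, groundspeed=121.7 kt
Leg 4: heading=275.6°, groundspeed=84.8 kt

Leg 1: desired track 325.2°; wind correction -4.6° → command heading 320.6°, groundspeed 81.4 kt
Leg 2: desired track 246.7°; wind correction +12.1° → command heading 258.8°, groundspeed 90.6 kt
Leg 3: desired track 77.6°; wind correction -10.5° → command heading 67.1°, groundspeed 121.7 kt
Leg 4: desired track 266.8°; wind correction +8.8° → command heading 275.6°, groundspeed 84.8 kt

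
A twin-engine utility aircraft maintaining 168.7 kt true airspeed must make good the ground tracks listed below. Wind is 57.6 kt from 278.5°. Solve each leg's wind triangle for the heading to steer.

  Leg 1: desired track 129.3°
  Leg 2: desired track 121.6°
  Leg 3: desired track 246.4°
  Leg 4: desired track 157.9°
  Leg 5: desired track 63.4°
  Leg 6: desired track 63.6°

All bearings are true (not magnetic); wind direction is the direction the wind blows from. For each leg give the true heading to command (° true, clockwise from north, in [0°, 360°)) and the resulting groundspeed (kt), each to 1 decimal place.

Leg 1: desired track 129.3°; wind correction +10.1° → command heading 139.4°, groundspeed 215.6 kt
Leg 2: desired track 121.6°; wind correction +7.7° → command heading 129.3°, groundspeed 220.2 kt
Leg 3: desired track 246.4°; wind correction +10.5° → command heading 256.9°, groundspeed 117.1 kt
Leg 4: desired track 157.9°; wind correction +17.1° → command heading 175.0°, groundspeed 190.6 kt
Leg 5: desired track 63.4°; wind correction -11.3° → command heading 52.1°, groundspeed 212.5 kt
Leg 6: desired track 63.6°; wind correction -11.3° → command heading 52.3°, groundspeed 212.7 kt

Leg 1: heading=139.4°, groundspeed=215.6 kt
Leg 2: heading=129.3°, groundspeed=220.2 kt
Leg 3: heading=256.9°, groundspeed=117.1 kt
Leg 4: heading=175.0°, groundspeed=190.6 kt
Leg 5: heading=52.1°, groundspeed=212.5 kt
Leg 6: heading=52.3°, groundspeed=212.7 kt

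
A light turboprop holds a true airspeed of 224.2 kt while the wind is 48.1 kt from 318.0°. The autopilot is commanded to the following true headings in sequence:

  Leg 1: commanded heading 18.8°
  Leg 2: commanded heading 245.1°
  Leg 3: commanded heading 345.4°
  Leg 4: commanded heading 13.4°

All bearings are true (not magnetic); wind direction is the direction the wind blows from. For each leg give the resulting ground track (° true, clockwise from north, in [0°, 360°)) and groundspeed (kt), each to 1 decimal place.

Leg 1: heading 18.8°; drift +11.8° → track 30.6°, groundspeed 205.1 kt
Leg 2: heading 245.1°; drift -12.3° → track 232.8°, groundspeed 215.0 kt
Leg 3: heading 345.4°; drift +7.0° → track 352.4°, groundspeed 182.8 kt
Leg 4: heading 13.4°; drift +11.4° → track 24.8°, groundspeed 200.8 kt

Leg 1: track=30.6°, groundspeed=205.1 kt
Leg 2: track=232.8°, groundspeed=215.0 kt
Leg 3: track=352.4°, groundspeed=182.8 kt
Leg 4: track=24.8°, groundspeed=200.8 kt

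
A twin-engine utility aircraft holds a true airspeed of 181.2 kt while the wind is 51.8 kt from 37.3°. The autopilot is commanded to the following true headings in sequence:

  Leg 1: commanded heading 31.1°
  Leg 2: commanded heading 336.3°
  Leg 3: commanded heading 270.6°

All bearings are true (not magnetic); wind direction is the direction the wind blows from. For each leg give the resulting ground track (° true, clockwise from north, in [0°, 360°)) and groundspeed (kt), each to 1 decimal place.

Leg 1: heading 31.1°; drift -2.5° → track 28.6°, groundspeed 129.8 kt
Leg 2: heading 336.3°; drift -16.2° → track 320.1°, groundspeed 162.5 kt
Leg 3: heading 270.6°; drift -11.1° → track 259.5°, groundspeed 216.2 kt

Leg 1: track=28.6°, groundspeed=129.8 kt
Leg 2: track=320.1°, groundspeed=162.5 kt
Leg 3: track=259.5°, groundspeed=216.2 kt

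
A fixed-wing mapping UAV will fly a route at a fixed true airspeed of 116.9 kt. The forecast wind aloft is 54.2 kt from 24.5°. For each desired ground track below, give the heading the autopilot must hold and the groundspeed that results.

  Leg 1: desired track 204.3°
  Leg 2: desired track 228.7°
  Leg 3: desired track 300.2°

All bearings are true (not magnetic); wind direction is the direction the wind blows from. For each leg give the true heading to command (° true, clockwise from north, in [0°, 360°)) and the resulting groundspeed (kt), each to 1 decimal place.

Leg 1: heading=204.2°, groundspeed=171.1 kt
Leg 2: heading=239.7°, groundspeed=164.2 kt
Leg 3: heading=327.7°, groundspeed=98.3 kt

Leg 1: desired track 204.3°; wind correction -0.1° → command heading 204.2°, groundspeed 171.1 kt
Leg 2: desired track 228.7°; wind correction +11.0° → command heading 239.7°, groundspeed 164.2 kt
Leg 3: desired track 300.2°; wind correction +27.5° → command heading 327.7°, groundspeed 98.3 kt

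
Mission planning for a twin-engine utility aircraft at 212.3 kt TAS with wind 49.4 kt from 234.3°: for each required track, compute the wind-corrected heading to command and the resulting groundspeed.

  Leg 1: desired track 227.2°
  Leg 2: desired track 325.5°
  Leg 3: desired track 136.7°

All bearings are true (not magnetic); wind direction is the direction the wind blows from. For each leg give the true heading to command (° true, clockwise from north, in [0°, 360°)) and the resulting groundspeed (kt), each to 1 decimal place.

Leg 1: desired track 227.2°; wind correction +1.6° → command heading 228.8°, groundspeed 163.2 kt
Leg 2: desired track 325.5°; wind correction -13.5° → command heading 312.0°, groundspeed 207.5 kt
Leg 3: desired track 136.7°; wind correction +13.3° → command heading 150.0°, groundspeed 213.1 kt

Leg 1: heading=228.8°, groundspeed=163.2 kt
Leg 2: heading=312.0°, groundspeed=207.5 kt
Leg 3: heading=150.0°, groundspeed=213.1 kt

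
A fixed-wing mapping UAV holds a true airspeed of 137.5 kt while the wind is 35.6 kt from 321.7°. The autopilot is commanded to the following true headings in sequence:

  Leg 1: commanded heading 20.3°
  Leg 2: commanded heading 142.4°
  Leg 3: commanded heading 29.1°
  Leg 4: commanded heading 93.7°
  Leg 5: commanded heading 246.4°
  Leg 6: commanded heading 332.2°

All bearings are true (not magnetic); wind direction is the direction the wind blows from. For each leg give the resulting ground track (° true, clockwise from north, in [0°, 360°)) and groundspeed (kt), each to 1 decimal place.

Leg 1: heading 20.3°; drift +14.3° → track 34.6°, groundspeed 122.8 kt
Leg 2: heading 142.4°; drift -0.1° → track 142.3°, groundspeed 173.1 kt
Leg 3: heading 29.1°; drift +14.9° → track 44.0°, groundspeed 128.1 kt
Leg 4: heading 93.7°; drift +9.3° → track 103.0°, groundspeed 163.5 kt
Leg 5: heading 246.4°; drift -15.0° → track 231.4°, groundspeed 133.0 kt
Leg 6: heading 332.2°; drift +3.6° → track 335.8°, groundspeed 102.7 kt

Leg 1: track=34.6°, groundspeed=122.8 kt
Leg 2: track=142.3°, groundspeed=173.1 kt
Leg 3: track=44.0°, groundspeed=128.1 kt
Leg 4: track=103.0°, groundspeed=163.5 kt
Leg 5: track=231.4°, groundspeed=133.0 kt
Leg 6: track=335.8°, groundspeed=102.7 kt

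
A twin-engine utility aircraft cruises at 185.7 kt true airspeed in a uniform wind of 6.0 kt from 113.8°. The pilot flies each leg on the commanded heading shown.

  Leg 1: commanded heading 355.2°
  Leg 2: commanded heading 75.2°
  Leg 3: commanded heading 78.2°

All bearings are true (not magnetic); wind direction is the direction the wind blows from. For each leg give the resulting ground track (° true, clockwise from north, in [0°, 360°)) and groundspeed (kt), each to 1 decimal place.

Leg 1: heading 355.2°; drift -1.6° → track 353.6°, groundspeed 188.6 kt
Leg 2: heading 75.2°; drift -1.2° → track 74.0°, groundspeed 181.0 kt
Leg 3: heading 78.2°; drift -1.1° → track 77.1°, groundspeed 180.9 kt

Leg 1: track=353.6°, groundspeed=188.6 kt
Leg 2: track=74.0°, groundspeed=181.0 kt
Leg 3: track=77.1°, groundspeed=180.9 kt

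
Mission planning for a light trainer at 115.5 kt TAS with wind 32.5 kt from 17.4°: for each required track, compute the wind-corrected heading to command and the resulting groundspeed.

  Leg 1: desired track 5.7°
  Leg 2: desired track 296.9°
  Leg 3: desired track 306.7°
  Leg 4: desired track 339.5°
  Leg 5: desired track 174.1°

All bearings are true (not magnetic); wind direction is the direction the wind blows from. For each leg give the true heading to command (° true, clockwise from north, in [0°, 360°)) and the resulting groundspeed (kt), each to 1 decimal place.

Leg 1: heading=9.0°, groundspeed=83.5 kt
Leg 2: heading=313.0°, groundspeed=105.6 kt
Leg 3: heading=322.1°, groundspeed=100.6 kt
Leg 4: heading=349.5°, groundspeed=88.1 kt
Leg 5: heading=167.7°, groundspeed=144.6 kt

Leg 1: desired track 5.7°; wind correction +3.3° → command heading 9.0°, groundspeed 83.5 kt
Leg 2: desired track 296.9°; wind correction +16.1° → command heading 313.0°, groundspeed 105.6 kt
Leg 3: desired track 306.7°; wind correction +15.4° → command heading 322.1°, groundspeed 100.6 kt
Leg 4: desired track 339.5°; wind correction +10.0° → command heading 349.5°, groundspeed 88.1 kt
Leg 5: desired track 174.1°; wind correction -6.4° → command heading 167.7°, groundspeed 144.6 kt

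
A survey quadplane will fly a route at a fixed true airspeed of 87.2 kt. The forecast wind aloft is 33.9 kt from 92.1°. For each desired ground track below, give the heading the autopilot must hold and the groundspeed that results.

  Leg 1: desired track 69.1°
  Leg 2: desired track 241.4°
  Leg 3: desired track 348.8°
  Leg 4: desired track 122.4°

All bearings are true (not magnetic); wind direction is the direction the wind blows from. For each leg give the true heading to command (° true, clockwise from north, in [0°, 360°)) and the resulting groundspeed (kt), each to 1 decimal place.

Leg 1: heading=77.8°, groundspeed=55.0 kt
Leg 2: heading=230.0°, groundspeed=114.6 kt
Leg 3: heading=11.0°, groundspeed=88.5 kt
Leg 4: heading=111.1°, groundspeed=56.2 kt

Leg 1: desired track 69.1°; wind correction +8.7° → command heading 77.8°, groundspeed 55.0 kt
Leg 2: desired track 241.4°; wind correction -11.4° → command heading 230.0°, groundspeed 114.6 kt
Leg 3: desired track 348.8°; wind correction +22.2° → command heading 11.0°, groundspeed 88.5 kt
Leg 4: desired track 122.4°; wind correction -11.3° → command heading 111.1°, groundspeed 56.2 kt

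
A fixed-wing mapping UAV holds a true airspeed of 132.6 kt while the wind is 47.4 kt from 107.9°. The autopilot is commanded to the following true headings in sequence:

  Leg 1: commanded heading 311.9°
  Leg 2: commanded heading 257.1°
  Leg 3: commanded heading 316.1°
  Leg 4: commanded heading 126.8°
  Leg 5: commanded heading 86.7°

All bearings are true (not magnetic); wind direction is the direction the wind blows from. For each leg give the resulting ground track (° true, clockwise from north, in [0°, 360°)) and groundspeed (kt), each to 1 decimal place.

Leg 1: track=305.6°, groundspeed=177.0 kt
Leg 2: track=265.1°, groundspeed=175.0 kt
Leg 3: track=308.8°, groundspeed=175.8 kt
Leg 4: track=136.7°, groundspeed=89.1 kt
Leg 5: track=75.7°, groundspeed=90.1 kt

Leg 1: heading 311.9°; drift -6.3° → track 305.6°, groundspeed 177.0 kt
Leg 2: heading 257.1°; drift +8.0° → track 265.1°, groundspeed 175.0 kt
Leg 3: heading 316.1°; drift -7.3° → track 308.8°, groundspeed 175.8 kt
Leg 4: heading 126.8°; drift +9.9° → track 136.7°, groundspeed 89.1 kt
Leg 5: heading 86.7°; drift -11.0° → track 75.7°, groundspeed 90.1 kt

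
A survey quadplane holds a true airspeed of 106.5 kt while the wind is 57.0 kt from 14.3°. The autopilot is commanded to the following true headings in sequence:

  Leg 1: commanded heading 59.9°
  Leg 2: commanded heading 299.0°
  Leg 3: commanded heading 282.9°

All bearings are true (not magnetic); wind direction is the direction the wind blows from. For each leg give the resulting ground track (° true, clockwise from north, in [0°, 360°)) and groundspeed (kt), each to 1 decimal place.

Leg 1: heading 59.9°; drift +31.4° → track 91.3°, groundspeed 78.1 kt
Leg 2: heading 299.0°; drift -30.9° → track 268.1°, groundspeed 107.3 kt
Leg 3: heading 282.9°; drift -27.8° → track 255.1°, groundspeed 122.0 kt

Leg 1: track=91.3°, groundspeed=78.1 kt
Leg 2: track=268.1°, groundspeed=107.3 kt
Leg 3: track=255.1°, groundspeed=122.0 kt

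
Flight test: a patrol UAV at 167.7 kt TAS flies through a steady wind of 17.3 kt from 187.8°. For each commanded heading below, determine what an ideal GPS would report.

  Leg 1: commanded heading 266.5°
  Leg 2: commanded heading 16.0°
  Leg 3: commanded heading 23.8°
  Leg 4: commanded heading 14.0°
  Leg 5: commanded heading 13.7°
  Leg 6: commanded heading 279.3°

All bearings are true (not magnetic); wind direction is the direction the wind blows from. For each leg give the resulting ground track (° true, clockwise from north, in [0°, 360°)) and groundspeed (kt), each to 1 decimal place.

Leg 1: heading 266.5°; drift +5.9° → track 272.4°, groundspeed 165.2 kt
Leg 2: heading 16.0°; drift -0.8° → track 15.2°, groundspeed 184.8 kt
Leg 3: heading 23.8°; drift -1.5° → track 22.3°, groundspeed 184.4 kt
Leg 4: heading 14.0°; drift -0.6° → track 13.4°, groundspeed 184.9 kt
Leg 5: heading 13.7°; drift -0.6° → track 13.1°, groundspeed 184.9 kt
Leg 6: heading 279.3°; drift +5.9° → track 285.2°, groundspeed 169.0 kt

Leg 1: track=272.4°, groundspeed=165.2 kt
Leg 2: track=15.2°, groundspeed=184.8 kt
Leg 3: track=22.3°, groundspeed=184.4 kt
Leg 4: track=13.4°, groundspeed=184.9 kt
Leg 5: track=13.1°, groundspeed=184.9 kt
Leg 6: track=285.2°, groundspeed=169.0 kt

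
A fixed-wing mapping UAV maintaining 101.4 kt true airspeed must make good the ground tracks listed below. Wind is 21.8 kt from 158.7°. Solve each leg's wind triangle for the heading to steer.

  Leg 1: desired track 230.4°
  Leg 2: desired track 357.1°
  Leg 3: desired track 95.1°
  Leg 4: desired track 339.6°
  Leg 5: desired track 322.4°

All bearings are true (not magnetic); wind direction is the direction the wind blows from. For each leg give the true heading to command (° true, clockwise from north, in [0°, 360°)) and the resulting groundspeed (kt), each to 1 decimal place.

Leg 1: heading=218.6°, groundspeed=92.4 kt
Leg 2: heading=1.0°, groundspeed=121.9 kt
Leg 3: heading=106.2°, groundspeed=89.8 kt
Leg 4: heading=339.8°, groundspeed=123.2 kt
Leg 5: heading=318.9°, groundspeed=122.1 kt

Leg 1: desired track 230.4°; wind correction -11.8° → command heading 218.6°, groundspeed 92.4 kt
Leg 2: desired track 357.1°; wind correction +3.9° → command heading 1.0°, groundspeed 121.9 kt
Leg 3: desired track 95.1°; wind correction +11.1° → command heading 106.2°, groundspeed 89.8 kt
Leg 4: desired track 339.6°; wind correction +0.2° → command heading 339.8°, groundspeed 123.2 kt
Leg 5: desired track 322.4°; wind correction -3.5° → command heading 318.9°, groundspeed 122.1 kt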